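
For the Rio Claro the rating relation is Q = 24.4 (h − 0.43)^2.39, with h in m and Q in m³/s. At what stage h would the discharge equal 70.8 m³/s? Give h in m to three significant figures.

1.99 m

h − h₀ = (Q/C)^(1/b) = (70.8/24.4)^(1/2.39) = 1.562 m
h = 0.43 + 1.562 = 1.992 m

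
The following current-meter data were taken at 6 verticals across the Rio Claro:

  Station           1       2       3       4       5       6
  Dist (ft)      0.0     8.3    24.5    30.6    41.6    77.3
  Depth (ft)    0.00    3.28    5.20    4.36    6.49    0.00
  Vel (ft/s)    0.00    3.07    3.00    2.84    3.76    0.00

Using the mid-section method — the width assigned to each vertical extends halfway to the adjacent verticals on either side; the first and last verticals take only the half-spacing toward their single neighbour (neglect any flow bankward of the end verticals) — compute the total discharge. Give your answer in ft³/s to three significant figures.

973 ft³/s

w_2 = (24.5 − 0.0)/2 = 12.25 ft; q_2 = 3.07 × 3.28 × 12.25 = 123.4 ft³/s
w_3 = (30.6 − 8.3)/2 = 11.15 ft; q_3 = 3.00 × 5.20 × 11.15 = 173.9 ft³/s
w_4 = (41.6 − 24.5)/2 = 8.55 ft; q_4 = 2.84 × 4.36 × 8.55 = 105.9 ft³/s
w_5 = (77.3 − 30.6)/2 = 23.35 ft; q_5 = 3.76 × 6.49 × 23.35 = 569.8 ft³/s
Stations 1, 6 contribute zero (depth or velocity is 0).
Q = Σ qᵢ = 973.0 ft³/s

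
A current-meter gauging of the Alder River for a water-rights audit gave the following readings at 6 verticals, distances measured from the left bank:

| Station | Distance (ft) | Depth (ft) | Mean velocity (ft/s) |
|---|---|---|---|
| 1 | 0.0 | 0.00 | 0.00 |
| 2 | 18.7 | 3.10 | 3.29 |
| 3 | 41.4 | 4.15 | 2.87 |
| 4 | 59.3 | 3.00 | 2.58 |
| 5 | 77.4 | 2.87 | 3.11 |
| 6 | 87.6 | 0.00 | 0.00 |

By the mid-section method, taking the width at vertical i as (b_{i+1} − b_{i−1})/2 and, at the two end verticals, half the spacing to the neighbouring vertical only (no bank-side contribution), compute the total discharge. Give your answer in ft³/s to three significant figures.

w_2 = (41.4 − 0.0)/2 = 20.7 ft; q_2 = 3.29 × 3.10 × 20.7 = 211.1 ft³/s
w_3 = (59.3 − 18.7)/2 = 20.3 ft; q_3 = 2.87 × 4.15 × 20.3 = 241.8 ft³/s
w_4 = (77.4 − 41.4)/2 = 18 ft; q_4 = 2.58 × 3.00 × 18 = 139.3 ft³/s
w_5 = (87.6 − 59.3)/2 = 14.15 ft; q_5 = 3.11 × 2.87 × 14.15 = 126.3 ft³/s
Stations 1, 6 contribute zero (depth or velocity is 0).
Q = Σ qᵢ = 718.5 ft³/s

719 ft³/s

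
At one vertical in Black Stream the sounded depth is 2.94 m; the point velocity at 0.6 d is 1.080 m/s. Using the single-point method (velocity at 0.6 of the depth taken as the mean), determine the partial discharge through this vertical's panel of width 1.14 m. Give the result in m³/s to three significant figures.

v̄ = v₀.₆ = 1.080 m/s
q = v̄ × d × w = 1.080 × 2.94 × 1.14 = 3.620 m³/s

3.62 m³/s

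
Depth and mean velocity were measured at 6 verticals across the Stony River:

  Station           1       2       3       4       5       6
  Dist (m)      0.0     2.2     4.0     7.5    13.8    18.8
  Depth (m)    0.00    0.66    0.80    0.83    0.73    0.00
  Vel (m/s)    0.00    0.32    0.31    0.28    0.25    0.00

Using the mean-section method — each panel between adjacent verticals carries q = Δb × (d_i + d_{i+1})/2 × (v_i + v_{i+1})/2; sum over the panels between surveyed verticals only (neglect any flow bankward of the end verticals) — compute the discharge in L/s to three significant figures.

Panel 1-2: Δb = 2.2 m, d̄ = (0.00+0.66)/2 = 0.33, v̄ = (0.00+0.32)/2 = 0.16 → q = 2.2×0.33×0.16 = 0.1162 m³/s
Panel 2-3: Δb = 1.8 m, d̄ = (0.66+0.80)/2 = 0.73, v̄ = (0.32+0.31)/2 = 0.315 → q = 1.8×0.73×0.315 = 0.4139 m³/s
Panel 3-4: Δb = 3.5 m, d̄ = (0.80+0.83)/2 = 0.815, v̄ = (0.31+0.28)/2 = 0.295 → q = 3.5×0.815×0.295 = 0.8415 m³/s
Panel 4-5: Δb = 6.3 m, d̄ = (0.83+0.73)/2 = 0.78, v̄ = (0.28+0.25)/2 = 0.265 → q = 6.3×0.78×0.265 = 1.302 m³/s
Panel 5-6: Δb = 5 m, d̄ = (0.73+0.00)/2 = 0.365, v̄ = (0.25+0.00)/2 = 0.125 → q = 5×0.365×0.125 = 0.2281 m³/s
Q = Σ q = 2.902 m³/s
= 2.902 × 1000 = 2902 L/s

2900 L/s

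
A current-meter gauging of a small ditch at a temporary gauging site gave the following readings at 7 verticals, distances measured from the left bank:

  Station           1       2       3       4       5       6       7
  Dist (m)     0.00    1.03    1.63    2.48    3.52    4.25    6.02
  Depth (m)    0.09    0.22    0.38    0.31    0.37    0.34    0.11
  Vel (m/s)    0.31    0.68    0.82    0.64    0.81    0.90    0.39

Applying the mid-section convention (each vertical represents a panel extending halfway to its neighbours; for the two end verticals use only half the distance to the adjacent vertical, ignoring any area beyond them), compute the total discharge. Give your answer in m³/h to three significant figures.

w_1 = (1.03 − 0.00)/2 = 0.515 m; q_1 = 0.31 × 0.09 × 0.515 = 0.01437 m³/s
w_2 = (1.63 − 0.00)/2 = 0.815 m; q_2 = 0.68 × 0.22 × 0.815 = 0.1219 m³/s
w_3 = (2.48 − 1.03)/2 = 0.725 m; q_3 = 0.82 × 0.38 × 0.725 = 0.2259 m³/s
w_4 = (3.52 − 1.63)/2 = 0.945 m; q_4 = 0.64 × 0.31 × 0.945 = 0.1875 m³/s
w_5 = (4.25 − 2.48)/2 = 0.885 m; q_5 = 0.81 × 0.37 × 0.885 = 0.2652 m³/s
w_6 = (6.02 − 3.52)/2 = 1.25 m; q_6 = 0.90 × 0.34 × 1.25 = 0.3825 m³/s
w_7 = (6.02 − 4.25)/2 = 0.885 m; q_7 = 0.39 × 0.11 × 0.885 = 0.03797 m³/s
Q = Σ qᵢ = 1.235 m³/s
= 1.235 × 3600 = 4447 m³/h

4450 m³/h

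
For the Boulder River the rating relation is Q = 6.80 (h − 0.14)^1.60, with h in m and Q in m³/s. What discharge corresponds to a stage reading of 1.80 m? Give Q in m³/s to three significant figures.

15.3 m³/s

Q = 6.80 × (1.80 − 0.14)^1.60 = 6.80 × 1.66^1.60 = 15.30 m³/s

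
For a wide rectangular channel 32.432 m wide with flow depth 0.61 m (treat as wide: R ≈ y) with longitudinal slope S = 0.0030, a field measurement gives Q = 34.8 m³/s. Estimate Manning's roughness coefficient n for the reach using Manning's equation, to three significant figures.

A = b·y = 32.432 × 0.61 = 19.78 m²
Wide channel: R ≈ y = 0.61 m
n = (1/Q)·A·R^(2/3)·S^(1/2) = (1/34.8) × 19.78 × 0.7193 × 0.05477 = 0.02240

0.0224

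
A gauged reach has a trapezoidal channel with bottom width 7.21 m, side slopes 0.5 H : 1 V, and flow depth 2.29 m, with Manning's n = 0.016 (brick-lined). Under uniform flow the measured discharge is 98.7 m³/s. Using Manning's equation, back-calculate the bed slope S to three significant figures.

0.00379

A = (b + z·y)·y = (7.21 + 0.5×2.29)×2.29 = 19.13 m²
P = b + 2y√(1+z²) = 7.21 + 2×2.29×√(1+0.5²) = 12.33 m
R = A/P = 19.13/12.33 = 1.552 m
S = (Q·n / (1·A·R^(2/3)))² = (98.7×0.016 / (1×19.13×1.340))² = 0.003792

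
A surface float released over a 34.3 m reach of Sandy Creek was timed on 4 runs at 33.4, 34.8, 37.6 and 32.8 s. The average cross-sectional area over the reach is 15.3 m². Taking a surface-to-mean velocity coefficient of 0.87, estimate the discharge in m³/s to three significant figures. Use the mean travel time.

t̄ = (33.4 + 34.8 + 37.6 + 32.8) / 4 = 34.65 s
v_surface = L / t̄ = 34.3 / 34.65 = 0.9899 m/s
v_mean = 0.87 × 0.9899 = 0.8612 m/s
Q = A × v_mean = 15.3 × 0.8612 = 13.18 m³/s

13.2 m³/s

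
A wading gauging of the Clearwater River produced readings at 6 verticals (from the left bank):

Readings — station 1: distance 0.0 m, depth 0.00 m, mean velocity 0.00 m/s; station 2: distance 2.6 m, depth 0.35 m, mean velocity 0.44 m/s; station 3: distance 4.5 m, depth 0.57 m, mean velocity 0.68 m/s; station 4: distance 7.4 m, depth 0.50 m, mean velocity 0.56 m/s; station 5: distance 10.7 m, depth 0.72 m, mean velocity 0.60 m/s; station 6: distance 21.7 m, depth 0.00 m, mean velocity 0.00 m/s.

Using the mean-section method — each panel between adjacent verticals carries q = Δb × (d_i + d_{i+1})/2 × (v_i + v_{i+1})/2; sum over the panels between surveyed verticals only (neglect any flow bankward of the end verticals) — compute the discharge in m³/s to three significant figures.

3.91 m³/s

Panel 1-2: Δb = 2.6 m, d̄ = (0.00+0.35)/2 = 0.175, v̄ = (0.00+0.44)/2 = 0.22 → q = 2.6×0.175×0.22 = 0.1001 m³/s
Panel 2-3: Δb = 1.9 m, d̄ = (0.35+0.57)/2 = 0.46, v̄ = (0.44+0.68)/2 = 0.56 → q = 1.9×0.46×0.56 = 0.4894 m³/s
Panel 3-4: Δb = 2.9 m, d̄ = (0.57+0.50)/2 = 0.535, v̄ = (0.68+0.56)/2 = 0.62 → q = 2.9×0.535×0.62 = 0.9619 m³/s
Panel 4-5: Δb = 3.3 m, d̄ = (0.50+0.72)/2 = 0.61, v̄ = (0.56+0.60)/2 = 0.58 → q = 3.3×0.61×0.58 = 1.168 m³/s
Panel 5-6: Δb = 11 m, d̄ = (0.72+0.00)/2 = 0.36, v̄ = (0.60+0.00)/2 = 0.3 → q = 11×0.36×0.3 = 1.188 m³/s
Q = Σ q = 3.907 m³/s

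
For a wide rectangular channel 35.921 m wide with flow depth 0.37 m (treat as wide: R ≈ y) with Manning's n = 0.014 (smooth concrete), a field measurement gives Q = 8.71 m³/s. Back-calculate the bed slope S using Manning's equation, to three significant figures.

0.000317

A = b·y = 35.921 × 0.37 = 13.29 m²
Wide channel: R ≈ y = 0.37 m
S = (Q·n / (1·A·R^(2/3)))² = (8.71×0.014 / (1×13.29×0.5154))² = 0.0003169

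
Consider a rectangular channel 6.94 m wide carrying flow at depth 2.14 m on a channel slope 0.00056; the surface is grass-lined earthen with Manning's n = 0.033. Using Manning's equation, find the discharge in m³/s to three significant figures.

12.8 m³/s

A = b·y = 6.94 × 2.14 = 14.85 m²
P = b + 2y = 6.94 + 2×2.14 = 11.22 m
R = A/P = 14.85/11.22 = 1.324 m
Q = (1/n)·A·R^(2/3)·S^(1/2) = (1/0.033) × 14.85 × 1.324^(2/3) × 0.00056^(1/2) = 12.84 m³/s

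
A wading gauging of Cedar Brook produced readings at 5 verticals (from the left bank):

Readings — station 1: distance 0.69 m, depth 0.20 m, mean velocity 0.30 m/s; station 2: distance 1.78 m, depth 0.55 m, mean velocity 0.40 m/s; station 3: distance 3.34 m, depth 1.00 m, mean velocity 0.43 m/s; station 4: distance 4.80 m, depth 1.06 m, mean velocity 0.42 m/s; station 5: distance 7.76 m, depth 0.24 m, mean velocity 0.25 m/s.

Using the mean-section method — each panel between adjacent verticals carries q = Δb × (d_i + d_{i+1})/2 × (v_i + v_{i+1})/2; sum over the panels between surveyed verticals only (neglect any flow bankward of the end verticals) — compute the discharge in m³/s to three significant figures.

Panel 1-2: Δb = 1.09 m, d̄ = (0.20+0.55)/2 = 0.375, v̄ = (0.30+0.40)/2 = 0.35 → q = 1.09×0.375×0.35 = 0.1431 m³/s
Panel 2-3: Δb = 1.56 m, d̄ = (0.55+1.00)/2 = 0.775, v̄ = (0.40+0.43)/2 = 0.415 → q = 1.56×0.775×0.415 = 0.5017 m³/s
Panel 3-4: Δb = 1.46 m, d̄ = (1.00+1.06)/2 = 1.03, v̄ = (0.43+0.42)/2 = 0.425 → q = 1.46×1.03×0.425 = 0.6391 m³/s
Panel 4-5: Δb = 2.96 m, d̄ = (1.06+0.24)/2 = 0.65, v̄ = (0.42+0.25)/2 = 0.335 → q = 2.96×0.65×0.335 = 0.6445 m³/s
Q = Σ q = 1.928 m³/s

1.93 m³/s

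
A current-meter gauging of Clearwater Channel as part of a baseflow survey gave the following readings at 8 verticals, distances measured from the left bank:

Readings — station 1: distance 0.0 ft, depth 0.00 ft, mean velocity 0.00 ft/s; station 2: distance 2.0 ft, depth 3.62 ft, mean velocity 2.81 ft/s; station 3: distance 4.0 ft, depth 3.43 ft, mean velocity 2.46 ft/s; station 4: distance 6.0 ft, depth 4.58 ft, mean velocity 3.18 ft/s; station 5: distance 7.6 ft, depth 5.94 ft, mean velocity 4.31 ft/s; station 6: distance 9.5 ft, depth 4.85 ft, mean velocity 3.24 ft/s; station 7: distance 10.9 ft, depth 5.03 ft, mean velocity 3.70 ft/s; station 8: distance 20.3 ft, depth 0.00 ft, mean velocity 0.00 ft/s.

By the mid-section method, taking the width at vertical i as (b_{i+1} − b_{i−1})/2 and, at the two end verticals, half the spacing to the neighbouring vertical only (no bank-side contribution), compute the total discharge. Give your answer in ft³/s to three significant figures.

235 ft³/s

w_2 = (4.0 − 0.0)/2 = 2 ft; q_2 = 2.81 × 3.62 × 2 = 20.34 ft³/s
w_3 = (6.0 − 2.0)/2 = 2 ft; q_3 = 2.46 × 3.43 × 2 = 16.88 ft³/s
w_4 = (7.6 − 4.0)/2 = 1.8 ft; q_4 = 3.18 × 4.58 × 1.8 = 26.22 ft³/s
w_5 = (9.5 − 6.0)/2 = 1.75 ft; q_5 = 4.31 × 5.94 × 1.75 = 44.80 ft³/s
w_6 = (10.9 − 7.6)/2 = 1.65 ft; q_6 = 3.24 × 4.85 × 1.65 = 25.93 ft³/s
w_7 = (20.3 − 9.5)/2 = 5.4 ft; q_7 = 3.70 × 5.03 × 5.4 = 100.5 ft³/s
Stations 1, 8 contribute zero (depth or velocity is 0).
Q = Σ qᵢ = 234.7 ft³/s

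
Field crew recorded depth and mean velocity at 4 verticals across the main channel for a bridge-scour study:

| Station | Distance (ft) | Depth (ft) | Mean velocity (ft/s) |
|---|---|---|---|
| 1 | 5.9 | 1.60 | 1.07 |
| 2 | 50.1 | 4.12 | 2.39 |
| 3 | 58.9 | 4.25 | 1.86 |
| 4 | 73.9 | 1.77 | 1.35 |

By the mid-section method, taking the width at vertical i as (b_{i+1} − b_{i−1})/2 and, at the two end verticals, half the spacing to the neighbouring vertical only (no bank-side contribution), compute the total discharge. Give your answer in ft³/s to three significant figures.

411 ft³/s

w_1 = (50.1 − 5.9)/2 = 22.1 ft; q_1 = 1.07 × 1.60 × 22.1 = 37.84 ft³/s
w_2 = (58.9 − 5.9)/2 = 26.5 ft; q_2 = 2.39 × 4.12 × 26.5 = 260.9 ft³/s
w_3 = (73.9 − 50.1)/2 = 11.9 ft; q_3 = 1.86 × 4.25 × 11.9 = 94.07 ft³/s
w_4 = (73.9 − 58.9)/2 = 7.5 ft; q_4 = 1.35 × 1.77 × 7.5 = 17.92 ft³/s
Q = Σ qᵢ = 410.8 ft³/s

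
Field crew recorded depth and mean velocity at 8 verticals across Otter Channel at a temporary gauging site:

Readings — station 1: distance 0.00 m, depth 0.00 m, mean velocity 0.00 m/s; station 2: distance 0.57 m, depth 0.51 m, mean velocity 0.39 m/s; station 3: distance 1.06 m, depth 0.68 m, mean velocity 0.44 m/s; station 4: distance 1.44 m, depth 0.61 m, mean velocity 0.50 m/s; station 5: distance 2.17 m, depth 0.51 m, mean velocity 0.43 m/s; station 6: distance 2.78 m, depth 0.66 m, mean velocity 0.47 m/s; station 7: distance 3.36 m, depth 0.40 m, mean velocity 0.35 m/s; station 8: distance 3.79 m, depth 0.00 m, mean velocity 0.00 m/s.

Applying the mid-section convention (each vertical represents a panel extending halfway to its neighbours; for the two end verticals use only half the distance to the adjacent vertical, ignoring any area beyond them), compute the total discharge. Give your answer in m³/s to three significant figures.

0.807 m³/s

w_2 = (1.06 − 0.00)/2 = 0.53 m; q_2 = 0.39 × 0.51 × 0.53 = 0.1054 m³/s
w_3 = (1.44 − 0.57)/2 = 0.435 m; q_3 = 0.44 × 0.68 × 0.435 = 0.1302 m³/s
w_4 = (2.17 − 1.06)/2 = 0.555 m; q_4 = 0.50 × 0.61 × 0.555 = 0.1693 m³/s
w_5 = (2.78 − 1.44)/2 = 0.67 m; q_5 = 0.43 × 0.51 × 0.67 = 0.1469 m³/s
w_6 = (3.36 − 2.17)/2 = 0.595 m; q_6 = 0.47 × 0.66 × 0.595 = 0.1846 m³/s
w_7 = (3.79 − 2.78)/2 = 0.505 m; q_7 = 0.35 × 0.40 × 0.505 = 0.07070 m³/s
Stations 1, 8 contribute zero (depth or velocity is 0).
Q = Σ qᵢ = 0.8070 m³/s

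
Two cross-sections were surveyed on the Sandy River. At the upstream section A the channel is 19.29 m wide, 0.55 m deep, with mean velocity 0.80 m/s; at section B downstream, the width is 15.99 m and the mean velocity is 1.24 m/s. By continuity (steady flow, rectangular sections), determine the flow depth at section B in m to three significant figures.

0.428 m

Q = A₁V₁ = (19.29×0.55) × 0.80 = 8.488 m³/s
d₂ = Q/(b₂ V₂) = 8.488/(15.99×1.24) = 0.4281 m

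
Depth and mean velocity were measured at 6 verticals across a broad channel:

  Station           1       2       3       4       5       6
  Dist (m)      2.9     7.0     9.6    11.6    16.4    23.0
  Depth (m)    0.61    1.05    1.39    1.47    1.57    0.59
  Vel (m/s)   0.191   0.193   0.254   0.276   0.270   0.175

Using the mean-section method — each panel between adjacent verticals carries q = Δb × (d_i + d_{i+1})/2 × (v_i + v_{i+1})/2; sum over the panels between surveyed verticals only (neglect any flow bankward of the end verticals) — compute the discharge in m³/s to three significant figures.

Panel 1-2: Δb = 4.1 m, d̄ = (0.61+1.05)/2 = 0.83, v̄ = (0.191+0.193)/2 = 0.192 → q = 4.1×0.83×0.192 = 0.6534 m³/s
Panel 2-3: Δb = 2.6 m, d̄ = (1.05+1.39)/2 = 1.22, v̄ = (0.193+0.254)/2 = 0.2235 → q = 2.6×1.22×0.2235 = 0.7089 m³/s
Panel 3-4: Δb = 2 m, d̄ = (1.39+1.47)/2 = 1.43, v̄ = (0.254+0.276)/2 = 0.265 → q = 2×1.43×0.265 = 0.7579 m³/s
Panel 4-5: Δb = 4.8 m, d̄ = (1.47+1.57)/2 = 1.52, v̄ = (0.276+0.270)/2 = 0.273 → q = 4.8×1.52×0.273 = 1.992 m³/s
Panel 5-6: Δb = 6.6 m, d̄ = (1.57+0.59)/2 = 1.08, v̄ = (0.270+0.175)/2 = 0.2225 → q = 6.6×1.08×0.2225 = 1.586 m³/s
Q = Σ q = 5.698 m³/s

5.70 m³/s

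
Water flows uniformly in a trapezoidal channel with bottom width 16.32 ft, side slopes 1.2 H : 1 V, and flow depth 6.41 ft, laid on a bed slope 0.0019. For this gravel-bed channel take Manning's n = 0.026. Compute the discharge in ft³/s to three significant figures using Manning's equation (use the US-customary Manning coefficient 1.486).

A = (b + z·y)·y = (16.32 + 1.2×6.41)×6.41 = 153.9 ft²
P = b + 2y√(1+z²) = 16.32 + 2×6.41×√(1+1.2²) = 36.35 ft
R = A/P = 153.9/36.35 = 4.235 ft
Q = (1.486/n)·A·R^(2/3)·S^(1/2) = (1.486/0.026) × 153.9 × 4.235^(2/3) × 0.0019^(1/2) = 1004 ft³/s

1000 ft³/s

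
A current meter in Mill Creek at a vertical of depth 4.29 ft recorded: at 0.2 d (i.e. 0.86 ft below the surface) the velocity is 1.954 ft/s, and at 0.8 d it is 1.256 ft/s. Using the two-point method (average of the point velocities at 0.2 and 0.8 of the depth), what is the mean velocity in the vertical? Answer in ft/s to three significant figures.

1.61 ft/s

v̄ = (1.954 + 1.256) / 2 = 1.605 ft/s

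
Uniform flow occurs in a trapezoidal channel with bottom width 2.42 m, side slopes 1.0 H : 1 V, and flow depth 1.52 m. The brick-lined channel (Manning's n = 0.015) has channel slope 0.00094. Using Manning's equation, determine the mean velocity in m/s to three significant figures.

A = (b + z·y)·y = (2.42 + 1.0×1.52)×1.52 = 5.989 m²
P = b + 2y√(1+z²) = 2.42 + 2×1.52×√(1+1.0²) = 6.719 m
R = A/P = 5.989/6.719 = 0.8913 m
Q = (1/n)·A·R^(2/3)·S^(1/2) = (1/0.015) × 5.989 × 0.8913^(2/3) × 0.00094^(1/2) = 11.34 m³/s
V = Q/A = 11.34/5.989 = 1.893 m/s

1.89 m/s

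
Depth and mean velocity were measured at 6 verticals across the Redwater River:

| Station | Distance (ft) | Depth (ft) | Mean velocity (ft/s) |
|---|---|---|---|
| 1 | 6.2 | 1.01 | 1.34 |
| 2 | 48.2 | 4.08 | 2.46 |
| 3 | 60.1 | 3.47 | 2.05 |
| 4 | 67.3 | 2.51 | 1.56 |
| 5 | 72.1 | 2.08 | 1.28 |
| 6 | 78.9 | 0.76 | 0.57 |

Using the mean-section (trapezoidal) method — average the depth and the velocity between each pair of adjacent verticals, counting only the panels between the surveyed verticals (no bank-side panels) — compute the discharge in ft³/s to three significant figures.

368 ft³/s

Panel 1-2: Δb = 42 ft, d̄ = (1.01+4.08)/2 = 2.545, v̄ = (1.34+2.46)/2 = 1.9 → q = 42×2.545×1.9 = 203.1 ft³/s
Panel 2-3: Δb = 11.9 ft, d̄ = (4.08+3.47)/2 = 3.775, v̄ = (2.46+2.05)/2 = 2.255 → q = 11.9×3.775×2.255 = 101.3 ft³/s
Panel 3-4: Δb = 7.2 ft, d̄ = (3.47+2.51)/2 = 2.99, v̄ = (2.05+1.56)/2 = 1.805 → q = 7.2×2.99×1.805 = 38.86 ft³/s
Panel 4-5: Δb = 4.8 ft, d̄ = (2.51+2.08)/2 = 2.295, v̄ = (1.56+1.28)/2 = 1.42 → q = 4.8×2.295×1.42 = 15.64 ft³/s
Panel 5-6: Δb = 6.8 ft, d̄ = (2.08+0.76)/2 = 1.42, v̄ = (1.28+0.57)/2 = 0.925 → q = 6.8×1.42×0.925 = 8.932 ft³/s
Q = Σ q = 367.8 ft³/s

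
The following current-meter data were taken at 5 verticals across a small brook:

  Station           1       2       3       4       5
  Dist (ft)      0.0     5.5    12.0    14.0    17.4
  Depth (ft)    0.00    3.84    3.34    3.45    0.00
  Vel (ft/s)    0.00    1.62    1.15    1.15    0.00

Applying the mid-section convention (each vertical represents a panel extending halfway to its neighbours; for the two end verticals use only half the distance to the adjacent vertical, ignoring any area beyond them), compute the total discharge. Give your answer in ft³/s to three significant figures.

64.4 ft³/s

w_2 = (12.0 − 0.0)/2 = 6 ft; q_2 = 1.62 × 3.84 × 6 = 37.32 ft³/s
w_3 = (14.0 − 5.5)/2 = 4.25 ft; q_3 = 1.15 × 3.34 × 4.25 = 16.32 ft³/s
w_4 = (17.4 − 12.0)/2 = 2.7 ft; q_4 = 1.15 × 3.45 × 2.7 = 10.71 ft³/s
Stations 1, 5 contribute zero (depth or velocity is 0).
Q = Σ qᵢ = 64.36 ft³/s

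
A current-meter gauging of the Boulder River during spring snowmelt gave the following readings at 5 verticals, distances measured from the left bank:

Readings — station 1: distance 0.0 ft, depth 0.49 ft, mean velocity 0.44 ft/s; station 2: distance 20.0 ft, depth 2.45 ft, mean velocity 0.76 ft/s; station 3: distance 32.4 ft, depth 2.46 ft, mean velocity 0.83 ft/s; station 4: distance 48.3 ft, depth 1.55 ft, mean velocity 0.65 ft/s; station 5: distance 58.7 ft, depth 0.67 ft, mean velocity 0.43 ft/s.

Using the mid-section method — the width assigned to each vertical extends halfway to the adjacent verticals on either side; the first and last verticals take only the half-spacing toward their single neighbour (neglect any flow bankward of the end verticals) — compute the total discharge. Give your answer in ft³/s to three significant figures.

76.0 ft³/s

w_1 = (20.0 − 0.0)/2 = 10 ft; q_1 = 0.44 × 0.49 × 10 = 2.156 ft³/s
w_2 = (32.4 − 0.0)/2 = 16.2 ft; q_2 = 0.76 × 2.45 × 16.2 = 30.16 ft³/s
w_3 = (48.3 − 20.0)/2 = 14.15 ft; q_3 = 0.83 × 2.46 × 14.15 = 28.89 ft³/s
w_4 = (58.7 − 32.4)/2 = 13.15 ft; q_4 = 0.65 × 1.55 × 13.15 = 13.25 ft³/s
w_5 = (58.7 − 48.3)/2 = 5.2 ft; q_5 = 0.43 × 0.67 × 5.2 = 1.498 ft³/s
Q = Σ qᵢ = 75.96 ft³/s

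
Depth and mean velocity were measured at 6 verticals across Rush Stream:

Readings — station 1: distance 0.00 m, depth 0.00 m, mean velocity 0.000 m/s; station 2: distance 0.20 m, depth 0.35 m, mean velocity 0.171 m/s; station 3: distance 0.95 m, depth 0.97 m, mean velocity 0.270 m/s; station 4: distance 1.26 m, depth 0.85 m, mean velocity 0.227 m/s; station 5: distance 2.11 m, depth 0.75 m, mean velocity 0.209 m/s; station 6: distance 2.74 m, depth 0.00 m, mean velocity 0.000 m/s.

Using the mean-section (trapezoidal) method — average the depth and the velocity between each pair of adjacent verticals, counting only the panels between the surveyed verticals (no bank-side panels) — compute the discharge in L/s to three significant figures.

355 L/s

Panel 1-2: Δb = 0.2 m, d̄ = (0.00+0.35)/2 = 0.175, v̄ = (0.000+0.171)/2 = 0.0855 → q = 0.2×0.175×0.0855 = 0.002993 m³/s
Panel 2-3: Δb = 0.75 m, d̄ = (0.35+0.97)/2 = 0.66, v̄ = (0.171+0.270)/2 = 0.2205 → q = 0.75×0.66×0.2205 = 0.1091 m³/s
Panel 3-4: Δb = 0.31 m, d̄ = (0.97+0.85)/2 = 0.91, v̄ = (0.270+0.227)/2 = 0.2485 → q = 0.31×0.91×0.2485 = 0.07010 m³/s
Panel 4-5: Δb = 0.85 m, d̄ = (0.85+0.75)/2 = 0.8, v̄ = (0.227+0.209)/2 = 0.218 → q = 0.85×0.8×0.218 = 0.1482 m³/s
Panel 5-6: Δb = 0.63 m, d̄ = (0.75+0.00)/2 = 0.375, v̄ = (0.209+0.000)/2 = 0.1045 → q = 0.63×0.375×0.1045 = 0.02469 m³/s
Q = Σ q = 0.3552 m³/s
= 0.3552 × 1000 = 355.2 L/s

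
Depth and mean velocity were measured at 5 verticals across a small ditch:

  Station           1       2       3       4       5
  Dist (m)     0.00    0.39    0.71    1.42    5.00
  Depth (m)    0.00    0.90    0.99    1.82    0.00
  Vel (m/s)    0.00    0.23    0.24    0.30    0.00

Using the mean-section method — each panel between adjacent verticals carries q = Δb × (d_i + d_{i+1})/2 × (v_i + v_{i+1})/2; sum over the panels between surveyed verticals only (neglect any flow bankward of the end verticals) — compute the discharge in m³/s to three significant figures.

0.849 m³/s

Panel 1-2: Δb = 0.39 m, d̄ = (0.00+0.90)/2 = 0.45, v̄ = (0.00+0.23)/2 = 0.115 → q = 0.39×0.45×0.115 = 0.02018 m³/s
Panel 2-3: Δb = 0.32 m, d̄ = (0.90+0.99)/2 = 0.945, v̄ = (0.23+0.24)/2 = 0.235 → q = 0.32×0.945×0.235 = 0.07106 m³/s
Panel 3-4: Δb = 0.71 m, d̄ = (0.99+1.82)/2 = 1.405, v̄ = (0.24+0.30)/2 = 0.27 → q = 0.71×1.405×0.27 = 0.2693 m³/s
Panel 4-5: Δb = 3.58 m, d̄ = (1.82+0.00)/2 = 0.91, v̄ = (0.30+0.00)/2 = 0.15 → q = 3.58×0.91×0.15 = 0.4887 m³/s
Q = Σ q = 0.8493 m³/s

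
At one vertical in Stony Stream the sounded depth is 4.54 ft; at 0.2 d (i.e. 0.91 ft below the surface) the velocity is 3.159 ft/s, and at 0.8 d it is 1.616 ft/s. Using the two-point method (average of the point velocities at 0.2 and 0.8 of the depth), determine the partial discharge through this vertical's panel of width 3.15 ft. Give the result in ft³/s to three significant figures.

34.1 ft³/s

v̄ = (3.159 + 1.616) / 2 = 2.388 ft/s
q = v̄ × d × w = 2.388 × 4.54 × 3.15 = 34.14 ft³/s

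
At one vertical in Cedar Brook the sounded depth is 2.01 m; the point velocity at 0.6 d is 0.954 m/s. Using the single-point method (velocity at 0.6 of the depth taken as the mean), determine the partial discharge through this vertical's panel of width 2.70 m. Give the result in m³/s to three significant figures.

v̄ = v₀.₆ = 0.954 m/s
q = v̄ × d × w = 0.9540 × 2.01 × 2.70 = 5.177 m³/s

5.18 m³/s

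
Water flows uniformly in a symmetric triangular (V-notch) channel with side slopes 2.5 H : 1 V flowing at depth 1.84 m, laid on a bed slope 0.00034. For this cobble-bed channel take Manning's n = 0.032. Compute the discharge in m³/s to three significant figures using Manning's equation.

4.39 m³/s

A = z·y² = 2.5×1.84² = 8.464 m²
P = 2y√(1+z²) = 2×1.84×√(1+2.5²) = 9.909 m
R = A/P = 8.464/9.909 = 0.8542 m
Q = (1/n)·A·R^(2/3)·S^(1/2) = (1/0.032) × 8.464 × 0.8542^(2/3) × 0.00034^(1/2) = 4.391 m³/s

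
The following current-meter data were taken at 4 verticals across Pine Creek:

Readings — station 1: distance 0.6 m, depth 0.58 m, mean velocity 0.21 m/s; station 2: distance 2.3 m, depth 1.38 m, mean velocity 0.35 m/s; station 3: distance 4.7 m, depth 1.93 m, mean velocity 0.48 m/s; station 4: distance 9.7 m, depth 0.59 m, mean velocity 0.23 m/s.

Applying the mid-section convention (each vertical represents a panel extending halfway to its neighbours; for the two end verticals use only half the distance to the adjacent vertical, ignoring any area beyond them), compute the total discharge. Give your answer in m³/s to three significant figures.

w_1 = (2.3 − 0.6)/2 = 0.85 m; q_1 = 0.21 × 0.58 × 0.85 = 0.1035 m³/s
w_2 = (4.7 − 0.6)/2 = 2.05 m; q_2 = 0.35 × 1.38 × 2.05 = 0.9902 m³/s
w_3 = (9.7 − 2.3)/2 = 3.7 m; q_3 = 0.48 × 1.93 × 3.7 = 3.428 m³/s
w_4 = (9.7 − 4.7)/2 = 2.5 m; q_4 = 0.23 × 0.59 × 2.5 = 0.3393 m³/s
Q = Σ qᵢ = 4.861 m³/s

4.86 m³/s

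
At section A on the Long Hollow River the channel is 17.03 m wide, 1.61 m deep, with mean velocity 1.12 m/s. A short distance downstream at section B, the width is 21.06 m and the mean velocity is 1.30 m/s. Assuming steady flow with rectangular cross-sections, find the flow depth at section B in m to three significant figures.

Q = A₁V₁ = (17.03×1.61) × 1.12 = 30.71 m³/s
d₂ = Q/(b₂ V₂) = 30.71/(21.06×1.30) = 1.122 m

1.12 m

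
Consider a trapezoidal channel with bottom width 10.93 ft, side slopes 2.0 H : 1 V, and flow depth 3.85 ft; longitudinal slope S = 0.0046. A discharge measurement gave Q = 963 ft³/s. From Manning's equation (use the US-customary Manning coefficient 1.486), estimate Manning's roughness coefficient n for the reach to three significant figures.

A = (b + z·y)·y = (10.93 + 2.0×3.85)×3.85 = 71.73 ft²
P = b + 2y√(1+z²) = 10.93 + 2×3.85×√(1+2.0²) = 28.15 ft
R = A/P = 71.73/28.15 = 2.548 ft
n = (1.486/Q)·A·R^(2/3)·S^(1/2) = (1.486/963) × 71.73 × 1.866 × 0.06782 = 0.01400

0.0140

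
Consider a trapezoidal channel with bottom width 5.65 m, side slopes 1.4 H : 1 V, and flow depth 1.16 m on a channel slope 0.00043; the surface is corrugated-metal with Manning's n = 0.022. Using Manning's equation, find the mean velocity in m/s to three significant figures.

0.862 m/s

A = (b + z·y)·y = (5.65 + 1.4×1.16)×1.16 = 8.438 m²
P = b + 2y√(1+z²) = 5.65 + 2×1.16×√(1+1.4²) = 9.641 m
R = A/P = 8.438/9.641 = 0.8752 m
Q = (1/n)·A·R^(2/3)·S^(1/2) = (1/0.022) × 8.438 × 0.8752^(2/3) × 0.00043^(1/2) = 7.277 m³/s
V = Q/A = 7.277/8.438 = 0.8624 m/s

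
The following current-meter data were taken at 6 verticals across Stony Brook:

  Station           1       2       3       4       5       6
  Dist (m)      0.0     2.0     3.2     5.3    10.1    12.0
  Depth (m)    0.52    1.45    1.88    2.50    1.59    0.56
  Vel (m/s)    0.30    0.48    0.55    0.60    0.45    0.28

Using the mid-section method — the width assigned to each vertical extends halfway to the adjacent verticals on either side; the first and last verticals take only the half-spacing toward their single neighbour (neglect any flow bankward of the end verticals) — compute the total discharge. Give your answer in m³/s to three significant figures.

w_1 = (2.0 − 0.0)/2 = 1 m; q_1 = 0.30 × 0.52 × 1 = 0.1560 m³/s
w_2 = (3.2 − 0.0)/2 = 1.6 m; q_2 = 0.48 × 1.45 × 1.6 = 1.114 m³/s
w_3 = (5.3 − 2.0)/2 = 1.65 m; q_3 = 0.55 × 1.88 × 1.65 = 1.706 m³/s
w_4 = (10.1 − 3.2)/2 = 3.45 m; q_4 = 0.60 × 2.50 × 3.45 = 5.175 m³/s
w_5 = (12.0 − 5.3)/2 = 3.35 m; q_5 = 0.45 × 1.59 × 3.35 = 2.397 m³/s
w_6 = (12.0 − 10.1)/2 = 0.95 m; q_6 = 0.28 × 0.56 × 0.95 = 0.1490 m³/s
Q = Σ qᵢ = 10.70 m³/s

10.7 m³/s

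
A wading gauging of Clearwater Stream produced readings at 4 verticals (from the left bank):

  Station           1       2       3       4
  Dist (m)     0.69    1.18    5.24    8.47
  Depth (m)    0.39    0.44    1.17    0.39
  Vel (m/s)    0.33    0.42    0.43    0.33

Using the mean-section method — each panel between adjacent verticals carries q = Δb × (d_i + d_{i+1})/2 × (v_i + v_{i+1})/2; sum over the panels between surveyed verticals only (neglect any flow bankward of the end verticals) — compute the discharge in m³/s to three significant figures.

Panel 1-2: Δb = 0.49 m, d̄ = (0.39+0.44)/2 = 0.415, v̄ = (0.33+0.42)/2 = 0.375 → q = 0.49×0.415×0.375 = 0.07626 m³/s
Panel 2-3: Δb = 4.06 m, d̄ = (0.44+1.17)/2 = 0.805, v̄ = (0.42+0.43)/2 = 0.425 → q = 4.06×0.805×0.425 = 1.389 m³/s
Panel 3-4: Δb = 3.23 m, d̄ = (1.17+0.39)/2 = 0.78, v̄ = (0.43+0.33)/2 = 0.38 → q = 3.23×0.78×0.38 = 0.9574 m³/s
Q = Σ q = 2.423 m³/s

2.42 m³/s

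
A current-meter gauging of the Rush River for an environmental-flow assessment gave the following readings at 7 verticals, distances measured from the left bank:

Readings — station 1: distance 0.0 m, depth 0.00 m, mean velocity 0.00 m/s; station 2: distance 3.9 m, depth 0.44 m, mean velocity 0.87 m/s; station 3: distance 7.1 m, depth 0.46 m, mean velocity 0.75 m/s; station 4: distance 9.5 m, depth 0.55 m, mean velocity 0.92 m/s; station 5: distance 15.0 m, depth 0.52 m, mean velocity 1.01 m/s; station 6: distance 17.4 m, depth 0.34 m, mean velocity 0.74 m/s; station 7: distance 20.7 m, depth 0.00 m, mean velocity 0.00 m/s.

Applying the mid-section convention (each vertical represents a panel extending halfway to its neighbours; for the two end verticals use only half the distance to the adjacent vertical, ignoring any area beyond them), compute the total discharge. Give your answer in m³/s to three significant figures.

w_2 = (7.1 − 0.0)/2 = 3.55 m; q_2 = 0.87 × 0.44 × 3.55 = 1.359 m³/s
w_3 = (9.5 − 3.9)/2 = 2.8 m; q_3 = 0.75 × 0.46 × 2.8 = 0.9660 m³/s
w_4 = (15.0 − 7.1)/2 = 3.95 m; q_4 = 0.92 × 0.55 × 3.95 = 1.999 m³/s
w_5 = (17.4 − 9.5)/2 = 3.95 m; q_5 = 1.01 × 0.52 × 3.95 = 2.075 m³/s
w_6 = (20.7 − 15.0)/2 = 2.85 m; q_6 = 0.74 × 0.34 × 2.85 = 0.7171 m³/s
Stations 1, 7 contribute zero (depth or velocity is 0).
Q = Σ qᵢ = 7.115 m³/s

7.12 m³/s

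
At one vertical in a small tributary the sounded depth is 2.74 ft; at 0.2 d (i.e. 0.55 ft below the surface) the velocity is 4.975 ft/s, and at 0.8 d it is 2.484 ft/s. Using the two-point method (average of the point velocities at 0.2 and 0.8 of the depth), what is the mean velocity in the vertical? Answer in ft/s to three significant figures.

3.73 ft/s

v̄ = (4.975 + 2.484) / 2 = 3.730 ft/s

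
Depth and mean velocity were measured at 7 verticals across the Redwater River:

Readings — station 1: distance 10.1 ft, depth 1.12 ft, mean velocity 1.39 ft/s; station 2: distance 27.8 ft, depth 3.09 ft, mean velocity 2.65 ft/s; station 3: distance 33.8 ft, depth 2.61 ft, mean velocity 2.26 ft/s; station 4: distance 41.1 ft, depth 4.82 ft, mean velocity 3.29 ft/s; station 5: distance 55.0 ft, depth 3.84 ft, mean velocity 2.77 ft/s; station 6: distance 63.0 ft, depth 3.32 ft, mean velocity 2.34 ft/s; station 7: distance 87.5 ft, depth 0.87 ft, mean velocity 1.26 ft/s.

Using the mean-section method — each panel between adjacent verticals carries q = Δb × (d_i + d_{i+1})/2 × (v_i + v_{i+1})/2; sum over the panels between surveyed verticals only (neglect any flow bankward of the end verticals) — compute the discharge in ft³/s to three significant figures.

Panel 1-2: Δb = 17.7 ft, d̄ = (1.12+3.09)/2 = 2.105, v̄ = (1.39+2.65)/2 = 2.02 → q = 17.7×2.105×2.02 = 75.26 ft³/s
Panel 2-3: Δb = 6 ft, d̄ = (3.09+2.61)/2 = 2.85, v̄ = (2.65+2.26)/2 = 2.455 → q = 6×2.85×2.455 = 41.98 ft³/s
Panel 3-4: Δb = 7.3 ft, d̄ = (2.61+4.82)/2 = 3.715, v̄ = (2.26+3.29)/2 = 2.775 → q = 7.3×3.715×2.775 = 75.26 ft³/s
Panel 4-5: Δb = 13.9 ft, d̄ = (4.82+3.84)/2 = 4.33, v̄ = (3.29+2.77)/2 = 3.03 → q = 13.9×4.33×3.03 = 182.4 ft³/s
Panel 5-6: Δb = 8 ft, d̄ = (3.84+3.32)/2 = 3.58, v̄ = (2.77+2.34)/2 = 2.555 → q = 8×3.58×2.555 = 73.18 ft³/s
Panel 6-7: Δb = 24.5 ft, d̄ = (3.32+0.87)/2 = 2.095, v̄ = (2.34+1.26)/2 = 1.8 → q = 24.5×2.095×1.8 = 92.39 ft³/s
Q = Σ q = 540.4 ft³/s

540 ft³/s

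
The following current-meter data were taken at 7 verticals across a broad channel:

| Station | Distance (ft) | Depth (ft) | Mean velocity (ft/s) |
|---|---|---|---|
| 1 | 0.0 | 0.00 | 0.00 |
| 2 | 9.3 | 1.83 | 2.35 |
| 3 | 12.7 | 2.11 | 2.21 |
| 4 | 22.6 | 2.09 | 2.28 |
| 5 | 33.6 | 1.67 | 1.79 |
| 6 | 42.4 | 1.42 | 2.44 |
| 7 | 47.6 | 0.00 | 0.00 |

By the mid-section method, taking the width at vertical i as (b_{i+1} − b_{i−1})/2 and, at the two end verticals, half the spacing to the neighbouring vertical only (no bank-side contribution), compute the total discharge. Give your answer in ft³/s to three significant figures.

w_2 = (12.7 − 0.0)/2 = 6.35 ft; q_2 = 2.35 × 1.83 × 6.35 = 27.31 ft³/s
w_3 = (22.6 − 9.3)/2 = 6.65 ft; q_3 = 2.21 × 2.11 × 6.65 = 31.01 ft³/s
w_4 = (33.6 − 12.7)/2 = 10.45 ft; q_4 = 2.28 × 2.09 × 10.45 = 49.80 ft³/s
w_5 = (42.4 − 22.6)/2 = 9.9 ft; q_5 = 1.79 × 1.67 × 9.9 = 29.59 ft³/s
w_6 = (47.6 − 33.6)/2 = 7 ft; q_6 = 2.44 × 1.42 × 7 = 24.25 ft³/s
Stations 1, 7 contribute zero (depth or velocity is 0).
Q = Σ qᵢ = 162.0 ft³/s

162 ft³/s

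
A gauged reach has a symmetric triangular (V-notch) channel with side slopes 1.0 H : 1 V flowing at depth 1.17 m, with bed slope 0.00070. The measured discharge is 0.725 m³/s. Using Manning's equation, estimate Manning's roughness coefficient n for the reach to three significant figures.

A = z·y² = 1.0×1.17² = 1.369 m²
P = 2y√(1+z²) = 2×1.17×√(1+1.0²) = 3.309 m
R = A/P = 1.369/3.309 = 0.4137 m
n = (1/Q)·A·R^(2/3)·S^(1/2) = (1/0.725) × 1.369 × 0.5552 × 0.02646 = 0.02773

0.0277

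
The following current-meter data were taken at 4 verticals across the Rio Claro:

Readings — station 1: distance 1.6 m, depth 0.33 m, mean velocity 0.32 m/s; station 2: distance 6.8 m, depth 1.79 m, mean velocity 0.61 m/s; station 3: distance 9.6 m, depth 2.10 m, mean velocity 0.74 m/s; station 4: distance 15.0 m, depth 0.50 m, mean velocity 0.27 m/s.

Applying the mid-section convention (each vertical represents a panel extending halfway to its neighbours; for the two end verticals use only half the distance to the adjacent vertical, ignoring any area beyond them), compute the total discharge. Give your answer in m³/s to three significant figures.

w_1 = (6.8 − 1.6)/2 = 2.6 m; q_1 = 0.32 × 0.33 × 2.6 = 0.2746 m³/s
w_2 = (9.6 − 1.6)/2 = 4 m; q_2 = 0.61 × 1.79 × 4 = 4.368 m³/s
w_3 = (15.0 − 6.8)/2 = 4.1 m; q_3 = 0.74 × 2.10 × 4.1 = 6.371 m³/s
w_4 = (15.0 − 9.6)/2 = 2.7 m; q_4 = 0.27 × 0.50 × 2.7 = 0.3645 m³/s
Q = Σ qᵢ = 11.38 m³/s

11.4 m³/s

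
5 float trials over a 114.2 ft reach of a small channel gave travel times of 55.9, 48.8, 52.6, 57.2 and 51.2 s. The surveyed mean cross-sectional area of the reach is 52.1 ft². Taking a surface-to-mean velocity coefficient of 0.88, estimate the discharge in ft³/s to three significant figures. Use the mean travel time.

98.5 ft³/s

t̄ = (55.9 + 48.8 + 52.6 + 57.2 + 51.2) / 5 = 53.14 s
v_surface = L / t̄ = 114.2 / 53.14 = 2.149 ft/s
v_mean = 0.88 × 2.149 = 1.891 ft/s
Q = A × v_mean = 52.1 × 1.891 = 98.53 ft³/s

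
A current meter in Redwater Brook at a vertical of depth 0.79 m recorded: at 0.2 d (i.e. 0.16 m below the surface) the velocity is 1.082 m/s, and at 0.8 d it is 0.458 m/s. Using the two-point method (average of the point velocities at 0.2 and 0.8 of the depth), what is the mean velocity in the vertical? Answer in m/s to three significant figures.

0.770 m/s

v̄ = (1.082 + 0.458) / 2 = 0.7700 m/s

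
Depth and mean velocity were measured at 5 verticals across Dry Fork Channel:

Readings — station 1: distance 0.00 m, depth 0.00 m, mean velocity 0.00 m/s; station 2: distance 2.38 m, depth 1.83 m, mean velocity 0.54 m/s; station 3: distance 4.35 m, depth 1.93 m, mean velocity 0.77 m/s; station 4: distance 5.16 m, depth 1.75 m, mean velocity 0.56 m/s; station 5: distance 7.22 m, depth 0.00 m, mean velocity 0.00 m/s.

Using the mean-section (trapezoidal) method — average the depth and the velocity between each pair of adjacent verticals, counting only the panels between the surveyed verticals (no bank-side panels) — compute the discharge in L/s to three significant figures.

Panel 1-2: Δb = 2.38 m, d̄ = (0.00+1.83)/2 = 0.915, v̄ = (0.00+0.54)/2 = 0.27 → q = 2.38×0.915×0.27 = 0.5880 m³/s
Panel 2-3: Δb = 1.97 m, d̄ = (1.83+1.93)/2 = 1.88, v̄ = (0.54+0.77)/2 = 0.655 → q = 1.97×1.88×0.655 = 2.426 m³/s
Panel 3-4: Δb = 0.81 m, d̄ = (1.93+1.75)/2 = 1.84, v̄ = (0.77+0.56)/2 = 0.665 → q = 0.81×1.84×0.665 = 0.9911 m³/s
Panel 4-5: Δb = 2.06 m, d̄ = (1.75+0.00)/2 = 0.875, v̄ = (0.56+0.00)/2 = 0.28 → q = 2.06×0.875×0.28 = 0.5047 m³/s
Q = Σ q = 4.510 m³/s
= 4.510 × 1000 = 4510 L/s

4510 L/s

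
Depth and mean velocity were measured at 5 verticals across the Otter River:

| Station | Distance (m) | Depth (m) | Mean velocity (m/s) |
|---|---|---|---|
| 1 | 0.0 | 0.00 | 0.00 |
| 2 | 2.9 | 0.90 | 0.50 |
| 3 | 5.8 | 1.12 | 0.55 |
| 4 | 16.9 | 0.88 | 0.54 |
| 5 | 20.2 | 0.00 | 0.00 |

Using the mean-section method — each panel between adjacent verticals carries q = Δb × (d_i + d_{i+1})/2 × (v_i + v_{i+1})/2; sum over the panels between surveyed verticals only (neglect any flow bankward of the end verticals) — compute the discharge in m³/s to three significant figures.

Panel 1-2: Δb = 2.9 m, d̄ = (0.00+0.90)/2 = 0.45, v̄ = (0.00+0.50)/2 = 0.25 → q = 2.9×0.45×0.25 = 0.3263 m³/s
Panel 2-3: Δb = 2.9 m, d̄ = (0.90+1.12)/2 = 1.01, v̄ = (0.50+0.55)/2 = 0.525 → q = 2.9×1.01×0.525 = 1.538 m³/s
Panel 3-4: Δb = 11.1 m, d̄ = (1.12+0.88)/2 = 1, v̄ = (0.55+0.54)/2 = 0.545 → q = 11.1×1×0.545 = 6.050 m³/s
Panel 4-5: Δb = 3.3 m, d̄ = (0.88+0.00)/2 = 0.44, v̄ = (0.54+0.00)/2 = 0.27 → q = 3.3×0.44×0.27 = 0.3920 m³/s
Q = Σ q = 8.306 m³/s

8.31 m³/s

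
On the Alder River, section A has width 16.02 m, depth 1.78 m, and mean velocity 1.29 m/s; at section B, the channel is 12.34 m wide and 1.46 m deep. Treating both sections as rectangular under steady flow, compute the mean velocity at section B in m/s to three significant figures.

2.04 m/s

Q = A₁V₁ = (16.02×1.78) × 1.29 = 36.79 m³/s
A₂ = 12.34 × 1.46 = 18.02 m²
V₂ = Q/A₂ = 36.79/18.02 = 2.042 m/s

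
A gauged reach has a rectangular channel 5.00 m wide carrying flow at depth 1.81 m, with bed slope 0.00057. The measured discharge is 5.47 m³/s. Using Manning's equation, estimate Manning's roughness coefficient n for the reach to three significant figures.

0.0408

A = b·y = 5.00 × 1.81 = 9.050 m²
P = b + 2y = 5.00 + 2×1.81 = 8.620 m
R = A/P = 9.050/8.620 = 1.050 m
n = (1/Q)·A·R^(2/3)·S^(1/2) = (1/5.47) × 9.050 × 1.033 × 0.02387 = 0.04080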